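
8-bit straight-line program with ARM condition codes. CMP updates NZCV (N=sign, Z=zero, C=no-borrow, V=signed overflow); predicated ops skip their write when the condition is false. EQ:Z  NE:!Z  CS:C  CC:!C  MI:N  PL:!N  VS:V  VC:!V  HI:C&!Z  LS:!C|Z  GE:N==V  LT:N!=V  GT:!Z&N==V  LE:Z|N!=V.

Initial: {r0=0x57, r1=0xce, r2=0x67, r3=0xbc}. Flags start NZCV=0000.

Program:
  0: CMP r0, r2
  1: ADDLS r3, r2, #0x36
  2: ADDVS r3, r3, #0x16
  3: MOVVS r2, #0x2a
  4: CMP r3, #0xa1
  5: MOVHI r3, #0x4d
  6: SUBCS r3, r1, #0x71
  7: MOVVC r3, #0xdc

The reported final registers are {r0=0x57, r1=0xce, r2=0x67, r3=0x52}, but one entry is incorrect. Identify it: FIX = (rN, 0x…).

0: ✓ CMP  NZCV=1000
1: ✓ ADDLS  r3←0x9d
2: · ADDVS
3: · MOVVS
4: ✓ CMP  NZCV=1000
5: · MOVHI
6: · SUBCS
7: ✓ MOVVC  r3←0xdc

FIX = (r3, 0xdc)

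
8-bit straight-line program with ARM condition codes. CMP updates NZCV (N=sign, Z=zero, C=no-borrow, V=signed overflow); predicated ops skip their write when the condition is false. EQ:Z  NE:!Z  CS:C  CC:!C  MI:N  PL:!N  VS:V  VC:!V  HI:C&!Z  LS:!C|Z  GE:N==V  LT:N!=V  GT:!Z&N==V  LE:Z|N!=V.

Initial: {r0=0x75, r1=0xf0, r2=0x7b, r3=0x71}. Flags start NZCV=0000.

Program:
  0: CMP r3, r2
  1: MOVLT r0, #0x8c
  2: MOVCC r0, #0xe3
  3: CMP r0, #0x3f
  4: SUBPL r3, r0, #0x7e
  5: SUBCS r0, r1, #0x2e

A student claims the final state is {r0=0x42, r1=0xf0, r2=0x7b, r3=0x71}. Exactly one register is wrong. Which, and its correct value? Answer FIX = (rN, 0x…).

FIX = (r0, 0xc2)

[0] flags=1000 → (cmp)
[1] flags=1000 LT?T → r0=0x8c
[2] flags=1000 CC?T → r0=0xe3
[3] flags=1010 → (cmp)
[4] flags=1010 PL?F → skip
[5] flags=1010 CS?T → r0=0xc2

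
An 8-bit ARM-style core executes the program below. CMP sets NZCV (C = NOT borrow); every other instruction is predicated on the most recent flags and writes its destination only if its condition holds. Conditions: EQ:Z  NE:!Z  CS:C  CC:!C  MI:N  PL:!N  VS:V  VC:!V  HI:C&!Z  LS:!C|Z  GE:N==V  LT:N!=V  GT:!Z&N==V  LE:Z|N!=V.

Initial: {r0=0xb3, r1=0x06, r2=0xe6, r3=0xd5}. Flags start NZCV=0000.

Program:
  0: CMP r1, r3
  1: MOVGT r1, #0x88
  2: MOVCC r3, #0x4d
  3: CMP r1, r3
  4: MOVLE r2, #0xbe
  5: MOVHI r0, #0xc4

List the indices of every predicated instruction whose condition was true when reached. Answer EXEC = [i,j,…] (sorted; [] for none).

EXEC = [1,2,4,5]

0: ✓ CMP  NZCV=0000
1: ✓ MOVGT  r1←0x88
2: ✓ MOVCC  r3←0x4d
3: ✓ CMP  NZCV=0011
4: ✓ MOVLE  r2←0xbe
5: ✓ MOVHI  r0←0xc4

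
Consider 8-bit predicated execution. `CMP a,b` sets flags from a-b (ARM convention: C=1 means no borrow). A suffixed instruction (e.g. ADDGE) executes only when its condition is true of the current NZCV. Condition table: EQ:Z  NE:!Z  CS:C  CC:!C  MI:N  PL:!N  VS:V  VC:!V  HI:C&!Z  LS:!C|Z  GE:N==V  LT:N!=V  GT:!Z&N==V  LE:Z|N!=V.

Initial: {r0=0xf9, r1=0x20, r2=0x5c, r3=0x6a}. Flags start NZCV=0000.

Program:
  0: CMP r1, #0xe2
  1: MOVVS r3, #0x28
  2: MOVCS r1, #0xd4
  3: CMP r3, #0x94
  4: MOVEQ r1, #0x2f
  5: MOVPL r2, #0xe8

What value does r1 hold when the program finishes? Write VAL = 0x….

VAL = 0x20

[0] flags=0000 → (cmp)
[1] flags=0000 VS?F → skip
[2] flags=0000 CS?F → skip
[3] flags=1001 → (cmp)
[4] flags=1001 EQ?F → skip
[5] flags=1001 PL?F → skip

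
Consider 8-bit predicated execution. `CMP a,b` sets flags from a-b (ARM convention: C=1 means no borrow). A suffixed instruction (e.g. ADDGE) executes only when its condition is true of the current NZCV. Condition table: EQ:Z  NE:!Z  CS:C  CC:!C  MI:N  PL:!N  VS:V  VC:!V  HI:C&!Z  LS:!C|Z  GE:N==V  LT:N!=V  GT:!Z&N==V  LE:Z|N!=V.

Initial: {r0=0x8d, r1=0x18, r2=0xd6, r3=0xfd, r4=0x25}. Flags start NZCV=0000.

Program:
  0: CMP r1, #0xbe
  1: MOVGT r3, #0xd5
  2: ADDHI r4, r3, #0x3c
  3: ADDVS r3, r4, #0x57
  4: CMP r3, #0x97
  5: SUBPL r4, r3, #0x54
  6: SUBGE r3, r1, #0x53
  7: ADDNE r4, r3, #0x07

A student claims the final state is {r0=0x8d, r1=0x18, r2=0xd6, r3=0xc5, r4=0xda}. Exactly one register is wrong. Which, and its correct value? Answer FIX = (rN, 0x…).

FIX = (r4, 0xcc)

[0] flags=0000 → (cmp)
[1] flags=0000 GT?T → r3=0xd5
[2] flags=0000 HI?F → skip
[3] flags=0000 VS?F → skip
[4] flags=0010 → (cmp)
[5] flags=0010 PL?T → r4=0x81
[6] flags=0010 GE?T → r3=0xc5
[7] flags=0010 NE?T → r4=0xcc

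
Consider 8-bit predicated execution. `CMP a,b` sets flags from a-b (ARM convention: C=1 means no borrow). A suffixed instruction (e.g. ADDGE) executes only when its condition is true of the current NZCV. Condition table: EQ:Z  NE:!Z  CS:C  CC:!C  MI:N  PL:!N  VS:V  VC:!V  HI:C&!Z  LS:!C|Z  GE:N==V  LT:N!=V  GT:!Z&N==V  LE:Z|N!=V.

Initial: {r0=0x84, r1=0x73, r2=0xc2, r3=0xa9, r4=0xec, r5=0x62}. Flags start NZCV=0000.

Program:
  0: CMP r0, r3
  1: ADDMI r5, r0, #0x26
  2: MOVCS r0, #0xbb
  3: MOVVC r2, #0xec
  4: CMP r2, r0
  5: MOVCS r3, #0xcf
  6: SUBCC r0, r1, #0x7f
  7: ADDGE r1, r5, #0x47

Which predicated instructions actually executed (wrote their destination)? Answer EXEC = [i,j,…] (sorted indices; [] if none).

0: ✓ CMP  NZCV=1000
1: ✓ ADDMI  r5←0xaa
2: · MOVCS
3: ✓ MOVVC  r2←0xec
4: ✓ CMP  NZCV=0010
5: ✓ MOVCS  r3←0xcf
6: · SUBCC
7: ✓ ADDGE  r1←0xf1

EXEC = [1,3,5,7]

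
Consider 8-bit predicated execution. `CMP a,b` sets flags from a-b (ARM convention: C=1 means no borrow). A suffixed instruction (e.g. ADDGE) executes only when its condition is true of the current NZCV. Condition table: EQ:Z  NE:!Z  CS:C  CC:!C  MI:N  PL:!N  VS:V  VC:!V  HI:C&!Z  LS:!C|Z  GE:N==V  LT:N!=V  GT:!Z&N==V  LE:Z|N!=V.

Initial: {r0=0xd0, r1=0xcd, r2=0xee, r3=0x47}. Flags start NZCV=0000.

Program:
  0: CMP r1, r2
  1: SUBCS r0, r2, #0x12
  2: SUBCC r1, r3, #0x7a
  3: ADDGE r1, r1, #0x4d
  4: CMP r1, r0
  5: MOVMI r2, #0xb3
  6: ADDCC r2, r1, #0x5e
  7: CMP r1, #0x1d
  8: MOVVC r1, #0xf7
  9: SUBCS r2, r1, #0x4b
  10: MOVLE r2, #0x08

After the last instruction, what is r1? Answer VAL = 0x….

VAL = 0xf7

0: ✓ CMP  NZCV=1000
1: · SUBCS
2: ✓ SUBCC  r1←0xcd
3: · ADDGE
4: ✓ CMP  NZCV=1000
5: ✓ MOVMI  r2←0xb3
6: ✓ ADDCC  r2←0x2b
7: ✓ CMP  NZCV=1010
8: ✓ MOVVC  r1←0xf7
9: ✓ SUBCS  r2←0xac
10: ✓ MOVLE  r2←0x08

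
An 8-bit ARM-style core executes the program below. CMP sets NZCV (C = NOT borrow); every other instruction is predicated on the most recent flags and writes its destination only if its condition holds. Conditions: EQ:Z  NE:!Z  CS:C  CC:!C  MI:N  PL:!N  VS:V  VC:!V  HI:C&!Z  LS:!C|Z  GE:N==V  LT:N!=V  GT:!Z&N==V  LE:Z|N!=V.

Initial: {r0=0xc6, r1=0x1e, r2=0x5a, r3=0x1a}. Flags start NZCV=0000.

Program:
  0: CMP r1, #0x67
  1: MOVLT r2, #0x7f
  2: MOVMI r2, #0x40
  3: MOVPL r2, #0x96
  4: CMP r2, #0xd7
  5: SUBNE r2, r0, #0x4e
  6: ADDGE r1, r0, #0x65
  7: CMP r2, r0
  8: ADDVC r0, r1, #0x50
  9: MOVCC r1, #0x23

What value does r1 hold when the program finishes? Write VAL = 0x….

VAL = 0x23

[0] flags=1000 → (cmp)
[1] flags=1000 LT?T → r2=0x7f
[2] flags=1000 MI?T → r2=0x40
[3] flags=1000 PL?F → skip
[4] flags=0000 → (cmp)
[5] flags=0000 NE?T → r2=0x78
[6] flags=0000 GE?T → r1=0x2b
[7] flags=1001 → (cmp)
[8] flags=1001 VC?F → skip
[9] flags=1001 CC?T → r1=0x23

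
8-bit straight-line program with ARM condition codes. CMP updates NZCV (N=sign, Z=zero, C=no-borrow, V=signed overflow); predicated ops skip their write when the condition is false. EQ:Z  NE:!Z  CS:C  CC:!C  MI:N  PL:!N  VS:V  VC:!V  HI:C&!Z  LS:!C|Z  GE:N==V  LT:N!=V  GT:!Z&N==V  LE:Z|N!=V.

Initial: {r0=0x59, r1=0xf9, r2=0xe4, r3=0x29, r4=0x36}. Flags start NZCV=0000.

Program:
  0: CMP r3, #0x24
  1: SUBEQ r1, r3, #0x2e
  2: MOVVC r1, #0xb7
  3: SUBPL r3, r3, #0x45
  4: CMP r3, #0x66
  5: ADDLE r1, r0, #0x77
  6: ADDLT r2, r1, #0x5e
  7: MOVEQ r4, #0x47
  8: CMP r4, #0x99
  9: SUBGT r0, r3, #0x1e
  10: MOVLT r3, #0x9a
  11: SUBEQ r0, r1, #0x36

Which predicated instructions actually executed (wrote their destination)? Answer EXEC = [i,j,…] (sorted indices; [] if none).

0: ✓ CMP  NZCV=0010
1: · SUBEQ
2: ✓ MOVVC  r1←0xb7
3: ✓ SUBPL  r3←0xe4
4: ✓ CMP  NZCV=0011
5: ✓ ADDLE  r1←0xd0
6: ✓ ADDLT  r2←0x2e
7: · MOVEQ
8: ✓ CMP  NZCV=1001
9: ✓ SUBGT  r0←0xc6
10: · MOVLT
11: · SUBEQ

EXEC = [2,3,5,6,9]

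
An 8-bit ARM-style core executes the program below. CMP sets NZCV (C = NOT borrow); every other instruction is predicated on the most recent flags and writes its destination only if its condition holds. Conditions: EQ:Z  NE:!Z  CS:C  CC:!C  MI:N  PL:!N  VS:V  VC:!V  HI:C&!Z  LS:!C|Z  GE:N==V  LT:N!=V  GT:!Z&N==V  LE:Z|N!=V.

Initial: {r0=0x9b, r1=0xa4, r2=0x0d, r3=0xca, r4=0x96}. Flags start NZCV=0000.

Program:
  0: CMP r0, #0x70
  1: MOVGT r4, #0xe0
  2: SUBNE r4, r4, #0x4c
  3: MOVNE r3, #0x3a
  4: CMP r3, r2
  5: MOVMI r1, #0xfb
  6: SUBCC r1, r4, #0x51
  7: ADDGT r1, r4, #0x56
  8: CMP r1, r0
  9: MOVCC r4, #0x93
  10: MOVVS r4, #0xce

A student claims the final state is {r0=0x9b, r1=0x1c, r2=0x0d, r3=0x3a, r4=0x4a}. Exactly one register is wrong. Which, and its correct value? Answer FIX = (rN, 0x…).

FIX = (r1, 0xa0)

[0] flags=0011 → (cmp)
[1] flags=0011 GT?F → skip
[2] flags=0011 NE?T → r4=0x4a
[3] flags=0011 NE?T → r3=0x3a
[4] flags=0010 → (cmp)
[5] flags=0010 MI?F → skip
[6] flags=0010 CC?F → skip
[7] flags=0010 GT?T → r1=0xa0
[8] flags=0010 → (cmp)
[9] flags=0010 CC?F → skip
[10] flags=0010 VS?F → skip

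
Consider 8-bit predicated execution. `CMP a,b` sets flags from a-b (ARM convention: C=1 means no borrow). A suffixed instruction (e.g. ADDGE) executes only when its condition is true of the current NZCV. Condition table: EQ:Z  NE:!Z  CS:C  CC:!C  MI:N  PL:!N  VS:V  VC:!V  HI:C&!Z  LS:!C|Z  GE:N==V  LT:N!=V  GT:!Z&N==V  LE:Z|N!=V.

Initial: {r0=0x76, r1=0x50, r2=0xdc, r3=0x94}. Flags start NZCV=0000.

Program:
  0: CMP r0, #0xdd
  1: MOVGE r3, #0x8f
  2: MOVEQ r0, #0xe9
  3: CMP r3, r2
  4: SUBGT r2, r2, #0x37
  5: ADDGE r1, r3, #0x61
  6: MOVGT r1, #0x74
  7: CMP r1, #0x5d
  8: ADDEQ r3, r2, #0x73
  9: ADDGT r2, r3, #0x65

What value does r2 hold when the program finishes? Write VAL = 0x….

VAL = 0xdc

[0] flags=1001 → (cmp)
[1] flags=1001 GE?T → r3=0x8f
[2] flags=1001 EQ?F → skip
[3] flags=1000 → (cmp)
[4] flags=1000 GT?F → skip
[5] flags=1000 GE?F → skip
[6] flags=1000 GT?F → skip
[7] flags=1000 → (cmp)
[8] flags=1000 EQ?F → skip
[9] flags=1000 GT?F → skip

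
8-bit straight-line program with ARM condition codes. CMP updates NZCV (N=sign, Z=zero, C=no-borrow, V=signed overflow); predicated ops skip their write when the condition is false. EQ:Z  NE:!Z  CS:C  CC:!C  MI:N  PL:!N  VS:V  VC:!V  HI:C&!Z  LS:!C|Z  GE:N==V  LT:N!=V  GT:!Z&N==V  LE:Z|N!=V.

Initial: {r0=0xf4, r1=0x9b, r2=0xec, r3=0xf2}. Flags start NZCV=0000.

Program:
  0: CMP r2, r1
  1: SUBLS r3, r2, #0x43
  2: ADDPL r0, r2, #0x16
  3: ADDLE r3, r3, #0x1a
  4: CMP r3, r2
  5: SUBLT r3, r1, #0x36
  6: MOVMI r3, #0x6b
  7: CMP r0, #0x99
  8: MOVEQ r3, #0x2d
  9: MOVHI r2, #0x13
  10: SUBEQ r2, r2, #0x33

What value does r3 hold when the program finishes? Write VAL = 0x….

0: ✓ CMP  NZCV=0010
1: · SUBLS
2: ✓ ADDPL  r0←0x02
3: · ADDLE
4: ✓ CMP  NZCV=0010
5: · SUBLT
6: · MOVMI
7: ✓ CMP  NZCV=0000
8: · MOVEQ
9: · MOVHI
10: · SUBEQ

VAL = 0xf2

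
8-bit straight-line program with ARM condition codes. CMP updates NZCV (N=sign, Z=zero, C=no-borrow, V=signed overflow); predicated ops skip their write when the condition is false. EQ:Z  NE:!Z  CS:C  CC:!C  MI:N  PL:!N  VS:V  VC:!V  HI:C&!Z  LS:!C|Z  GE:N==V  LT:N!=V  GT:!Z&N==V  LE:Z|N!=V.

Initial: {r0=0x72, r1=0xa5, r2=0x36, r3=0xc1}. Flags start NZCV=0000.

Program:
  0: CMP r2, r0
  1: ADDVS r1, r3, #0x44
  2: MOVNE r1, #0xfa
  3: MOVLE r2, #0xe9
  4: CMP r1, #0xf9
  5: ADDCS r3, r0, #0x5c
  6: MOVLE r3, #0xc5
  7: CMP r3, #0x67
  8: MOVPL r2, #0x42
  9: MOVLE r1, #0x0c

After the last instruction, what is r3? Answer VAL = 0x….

VAL = 0xce

0: ✓ CMP  NZCV=1000
1: · ADDVS
2: ✓ MOVNE  r1←0xfa
3: ✓ MOVLE  r2←0xe9
4: ✓ CMP  NZCV=0010
5: ✓ ADDCS  r3←0xce
6: · MOVLE
7: ✓ CMP  NZCV=0011
8: ✓ MOVPL  r2←0x42
9: ✓ MOVLE  r1←0x0c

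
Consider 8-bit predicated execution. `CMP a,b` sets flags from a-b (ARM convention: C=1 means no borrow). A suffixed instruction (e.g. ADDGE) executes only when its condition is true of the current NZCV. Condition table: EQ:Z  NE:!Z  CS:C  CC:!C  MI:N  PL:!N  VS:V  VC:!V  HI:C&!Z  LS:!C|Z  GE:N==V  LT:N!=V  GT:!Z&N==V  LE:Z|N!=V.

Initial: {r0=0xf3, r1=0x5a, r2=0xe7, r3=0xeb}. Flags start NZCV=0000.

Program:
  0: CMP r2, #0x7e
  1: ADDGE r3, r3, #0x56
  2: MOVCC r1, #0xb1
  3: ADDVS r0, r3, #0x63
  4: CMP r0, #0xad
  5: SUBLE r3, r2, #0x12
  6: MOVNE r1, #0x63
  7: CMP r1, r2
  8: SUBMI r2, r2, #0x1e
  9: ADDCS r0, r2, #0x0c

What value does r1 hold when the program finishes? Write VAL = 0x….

[0] flags=0011 → (cmp)
[1] flags=0011 GE?F → skip
[2] flags=0011 CC?F → skip
[3] flags=0011 VS?T → r0=0x4e
[4] flags=1001 → (cmp)
[5] flags=1001 LE?F → skip
[6] flags=1001 NE?T → r1=0x63
[7] flags=0000 → (cmp)
[8] flags=0000 MI?F → skip
[9] flags=0000 CS?F → skip

VAL = 0x63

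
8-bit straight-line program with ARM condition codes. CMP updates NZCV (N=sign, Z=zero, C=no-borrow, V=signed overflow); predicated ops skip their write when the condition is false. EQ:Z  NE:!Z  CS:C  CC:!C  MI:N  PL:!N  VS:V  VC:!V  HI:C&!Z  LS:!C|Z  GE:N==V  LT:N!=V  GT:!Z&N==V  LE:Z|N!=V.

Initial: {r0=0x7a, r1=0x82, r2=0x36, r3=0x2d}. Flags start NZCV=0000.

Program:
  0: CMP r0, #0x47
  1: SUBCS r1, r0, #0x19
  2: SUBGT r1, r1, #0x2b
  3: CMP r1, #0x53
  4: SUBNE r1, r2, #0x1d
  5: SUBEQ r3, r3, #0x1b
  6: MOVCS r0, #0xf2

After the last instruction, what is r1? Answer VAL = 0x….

VAL = 0x19

[0] flags=0010 → (cmp)
[1] flags=0010 CS?T → r1=0x61
[2] flags=0010 GT?T → r1=0x36
[3] flags=1000 → (cmp)
[4] flags=1000 NE?T → r1=0x19
[5] flags=1000 EQ?F → skip
[6] flags=1000 CS?F → skip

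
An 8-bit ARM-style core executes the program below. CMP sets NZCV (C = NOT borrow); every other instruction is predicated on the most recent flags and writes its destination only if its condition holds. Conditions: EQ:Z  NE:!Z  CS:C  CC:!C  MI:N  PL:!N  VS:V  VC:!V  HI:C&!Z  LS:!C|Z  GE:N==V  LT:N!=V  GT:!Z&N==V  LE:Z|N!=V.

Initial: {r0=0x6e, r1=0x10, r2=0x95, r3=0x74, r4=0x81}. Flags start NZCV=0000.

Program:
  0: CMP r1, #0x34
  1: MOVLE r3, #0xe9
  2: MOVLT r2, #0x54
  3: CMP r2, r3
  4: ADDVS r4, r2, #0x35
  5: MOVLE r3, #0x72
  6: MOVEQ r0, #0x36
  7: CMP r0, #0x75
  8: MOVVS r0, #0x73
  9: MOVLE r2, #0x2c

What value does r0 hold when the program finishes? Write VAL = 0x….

0: ✓ CMP  NZCV=1000
1: ✓ MOVLE  r3←0xe9
2: ✓ MOVLT  r2←0x54
3: ✓ CMP  NZCV=0000
4: · ADDVS
5: · MOVLE
6: · MOVEQ
7: ✓ CMP  NZCV=1000
8: · MOVVS
9: ✓ MOVLE  r2←0x2c

VAL = 0x6e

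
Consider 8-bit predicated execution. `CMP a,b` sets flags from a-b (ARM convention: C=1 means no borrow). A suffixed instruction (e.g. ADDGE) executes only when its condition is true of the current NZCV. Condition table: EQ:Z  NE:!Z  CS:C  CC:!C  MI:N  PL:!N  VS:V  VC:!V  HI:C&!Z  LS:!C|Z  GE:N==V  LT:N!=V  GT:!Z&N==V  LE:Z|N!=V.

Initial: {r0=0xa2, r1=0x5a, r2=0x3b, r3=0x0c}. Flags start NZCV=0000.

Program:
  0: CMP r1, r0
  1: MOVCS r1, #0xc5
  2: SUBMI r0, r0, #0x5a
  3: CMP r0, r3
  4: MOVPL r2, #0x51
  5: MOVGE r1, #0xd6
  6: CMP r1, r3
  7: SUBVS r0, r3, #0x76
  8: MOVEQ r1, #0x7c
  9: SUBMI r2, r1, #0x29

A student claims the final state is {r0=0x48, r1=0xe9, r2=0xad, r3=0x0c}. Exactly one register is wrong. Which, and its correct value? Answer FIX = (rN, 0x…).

0: ✓ CMP  NZCV=1001
1: · MOVCS
2: ✓ SUBMI  r0←0x48
3: ✓ CMP  NZCV=0010
4: ✓ MOVPL  r2←0x51
5: ✓ MOVGE  r1←0xd6
6: ✓ CMP  NZCV=1010
7: · SUBVS
8: · MOVEQ
9: ✓ SUBMI  r2←0xad

FIX = (r1, 0xd6)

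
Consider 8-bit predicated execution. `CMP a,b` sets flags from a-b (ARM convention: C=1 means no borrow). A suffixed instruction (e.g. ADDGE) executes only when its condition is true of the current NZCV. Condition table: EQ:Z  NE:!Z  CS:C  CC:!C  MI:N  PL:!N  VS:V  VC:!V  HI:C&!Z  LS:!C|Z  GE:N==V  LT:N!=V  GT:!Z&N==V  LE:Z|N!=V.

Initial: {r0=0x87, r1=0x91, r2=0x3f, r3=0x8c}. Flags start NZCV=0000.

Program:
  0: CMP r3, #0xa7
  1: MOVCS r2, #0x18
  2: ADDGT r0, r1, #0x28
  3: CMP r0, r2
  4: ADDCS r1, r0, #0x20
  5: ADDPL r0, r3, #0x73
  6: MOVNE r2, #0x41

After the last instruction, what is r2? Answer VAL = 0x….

[0] flags=1000 → (cmp)
[1] flags=1000 CS?F → skip
[2] flags=1000 GT?F → skip
[3] flags=0011 → (cmp)
[4] flags=0011 CS?T → r1=0xa7
[5] flags=0011 PL?T → r0=0xff
[6] flags=0011 NE?T → r2=0x41

VAL = 0x41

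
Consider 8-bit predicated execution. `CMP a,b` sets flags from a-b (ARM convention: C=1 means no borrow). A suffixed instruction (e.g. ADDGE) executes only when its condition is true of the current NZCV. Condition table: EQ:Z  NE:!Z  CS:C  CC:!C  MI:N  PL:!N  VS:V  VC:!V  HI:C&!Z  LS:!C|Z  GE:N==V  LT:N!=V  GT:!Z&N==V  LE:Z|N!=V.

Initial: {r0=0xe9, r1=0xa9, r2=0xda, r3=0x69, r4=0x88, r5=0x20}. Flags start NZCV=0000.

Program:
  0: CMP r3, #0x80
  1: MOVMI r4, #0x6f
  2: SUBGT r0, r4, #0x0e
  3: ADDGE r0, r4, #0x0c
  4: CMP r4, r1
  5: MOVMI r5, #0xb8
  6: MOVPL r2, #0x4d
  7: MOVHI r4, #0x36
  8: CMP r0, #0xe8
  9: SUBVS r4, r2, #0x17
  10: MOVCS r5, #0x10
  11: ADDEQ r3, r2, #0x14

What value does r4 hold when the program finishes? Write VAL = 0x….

0: ✓ CMP  NZCV=1001
1: ✓ MOVMI  r4←0x6f
2: ✓ SUBGT  r0←0x61
3: ✓ ADDGE  r0←0x7b
4: ✓ CMP  NZCV=1001
5: ✓ MOVMI  r5←0xb8
6: · MOVPL
7: · MOVHI
8: ✓ CMP  NZCV=1001
9: ✓ SUBVS  r4←0xc3
10: · MOVCS
11: · ADDEQ

VAL = 0xc3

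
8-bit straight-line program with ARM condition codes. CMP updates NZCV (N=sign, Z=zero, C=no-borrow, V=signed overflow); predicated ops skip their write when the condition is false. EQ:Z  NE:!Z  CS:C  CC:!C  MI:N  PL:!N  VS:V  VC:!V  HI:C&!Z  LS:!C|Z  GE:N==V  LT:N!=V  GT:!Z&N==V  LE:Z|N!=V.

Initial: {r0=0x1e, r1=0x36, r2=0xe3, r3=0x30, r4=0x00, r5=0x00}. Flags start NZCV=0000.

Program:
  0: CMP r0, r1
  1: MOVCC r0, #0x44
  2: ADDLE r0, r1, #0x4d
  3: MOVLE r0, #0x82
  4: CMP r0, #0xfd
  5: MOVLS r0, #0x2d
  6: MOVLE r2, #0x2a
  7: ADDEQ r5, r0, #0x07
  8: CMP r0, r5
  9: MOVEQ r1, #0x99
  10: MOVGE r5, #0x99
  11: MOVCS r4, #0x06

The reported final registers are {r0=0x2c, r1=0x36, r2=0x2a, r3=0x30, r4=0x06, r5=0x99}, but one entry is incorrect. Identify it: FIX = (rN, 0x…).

[0] flags=1000 → (cmp)
[1] flags=1000 CC?T → r0=0x44
[2] flags=1000 LE?T → r0=0x83
[3] flags=1000 LE?T → r0=0x82
[4] flags=1000 → (cmp)
[5] flags=1000 LS?T → r0=0x2d
[6] flags=1000 LE?T → r2=0x2a
[7] flags=1000 EQ?F → skip
[8] flags=0010 → (cmp)
[9] flags=0010 EQ?F → skip
[10] flags=0010 GE?T → r5=0x99
[11] flags=0010 CS?T → r4=0x06

FIX = (r0, 0x2d)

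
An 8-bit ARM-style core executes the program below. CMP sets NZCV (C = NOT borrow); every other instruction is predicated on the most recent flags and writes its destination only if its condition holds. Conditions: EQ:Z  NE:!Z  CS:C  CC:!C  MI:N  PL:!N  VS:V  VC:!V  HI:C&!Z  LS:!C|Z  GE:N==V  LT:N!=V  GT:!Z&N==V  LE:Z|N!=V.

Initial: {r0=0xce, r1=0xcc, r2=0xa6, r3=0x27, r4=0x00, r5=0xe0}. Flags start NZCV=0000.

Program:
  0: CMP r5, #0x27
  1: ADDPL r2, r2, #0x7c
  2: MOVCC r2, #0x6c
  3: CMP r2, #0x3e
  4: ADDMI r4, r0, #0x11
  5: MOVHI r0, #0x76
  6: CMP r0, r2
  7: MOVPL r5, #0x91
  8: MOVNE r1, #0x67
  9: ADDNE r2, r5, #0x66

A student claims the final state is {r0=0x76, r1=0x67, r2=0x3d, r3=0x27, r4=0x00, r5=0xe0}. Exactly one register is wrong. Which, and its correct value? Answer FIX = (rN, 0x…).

FIX = (r2, 0x46)

0: ✓ CMP  NZCV=1010
1: · ADDPL
2: · MOVCC
3: ✓ CMP  NZCV=0011
4: · ADDMI
5: ✓ MOVHI  r0←0x76
6: ✓ CMP  NZCV=1001
7: · MOVPL
8: ✓ MOVNE  r1←0x67
9: ✓ ADDNE  r2←0x46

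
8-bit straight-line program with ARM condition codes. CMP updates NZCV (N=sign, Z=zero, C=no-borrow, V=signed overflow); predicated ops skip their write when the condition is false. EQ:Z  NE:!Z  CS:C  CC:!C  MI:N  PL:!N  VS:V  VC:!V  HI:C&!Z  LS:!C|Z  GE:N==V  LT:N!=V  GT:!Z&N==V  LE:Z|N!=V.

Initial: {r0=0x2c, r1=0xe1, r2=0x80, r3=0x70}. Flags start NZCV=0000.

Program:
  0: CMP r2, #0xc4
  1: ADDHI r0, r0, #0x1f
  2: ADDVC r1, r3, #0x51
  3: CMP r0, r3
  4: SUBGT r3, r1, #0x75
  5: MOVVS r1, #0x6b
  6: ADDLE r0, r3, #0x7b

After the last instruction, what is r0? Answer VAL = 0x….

VAL = 0xeb

[0] flags=1000 → (cmp)
[1] flags=1000 HI?F → skip
[2] flags=1000 VC?T → r1=0xc1
[3] flags=1000 → (cmp)
[4] flags=1000 GT?F → skip
[5] flags=1000 VS?F → skip
[6] flags=1000 LE?T → r0=0xeb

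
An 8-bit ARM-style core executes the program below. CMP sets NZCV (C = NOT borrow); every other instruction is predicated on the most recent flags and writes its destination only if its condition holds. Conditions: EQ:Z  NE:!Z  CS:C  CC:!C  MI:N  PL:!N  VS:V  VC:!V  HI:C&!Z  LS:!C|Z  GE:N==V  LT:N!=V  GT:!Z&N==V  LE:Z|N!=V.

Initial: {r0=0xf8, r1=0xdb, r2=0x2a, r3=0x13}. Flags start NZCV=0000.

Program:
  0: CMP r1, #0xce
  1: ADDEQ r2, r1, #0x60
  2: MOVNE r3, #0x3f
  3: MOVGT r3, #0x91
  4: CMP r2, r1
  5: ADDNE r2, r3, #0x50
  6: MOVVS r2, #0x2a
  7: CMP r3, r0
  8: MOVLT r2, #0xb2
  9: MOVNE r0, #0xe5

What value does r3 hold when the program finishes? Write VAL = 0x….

VAL = 0x91

[0] flags=0010 → (cmp)
[1] flags=0010 EQ?F → skip
[2] flags=0010 NE?T → r3=0x3f
[3] flags=0010 GT?T → r3=0x91
[4] flags=0000 → (cmp)
[5] flags=0000 NE?T → r2=0xe1
[6] flags=0000 VS?F → skip
[7] flags=1000 → (cmp)
[8] flags=1000 LT?T → r2=0xb2
[9] flags=1000 NE?T → r0=0xe5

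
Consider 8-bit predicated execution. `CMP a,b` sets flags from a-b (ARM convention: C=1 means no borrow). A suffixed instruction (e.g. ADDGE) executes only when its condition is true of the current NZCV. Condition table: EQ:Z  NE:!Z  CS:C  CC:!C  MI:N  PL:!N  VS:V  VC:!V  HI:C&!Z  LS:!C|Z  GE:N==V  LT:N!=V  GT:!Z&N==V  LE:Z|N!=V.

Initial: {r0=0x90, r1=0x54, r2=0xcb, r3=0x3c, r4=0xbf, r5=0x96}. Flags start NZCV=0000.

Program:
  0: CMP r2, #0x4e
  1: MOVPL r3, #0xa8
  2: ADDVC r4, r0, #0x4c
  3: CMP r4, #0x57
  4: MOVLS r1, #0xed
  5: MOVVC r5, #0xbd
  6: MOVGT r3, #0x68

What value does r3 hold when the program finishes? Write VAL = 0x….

VAL = 0xa8

[0] flags=0011 → (cmp)
[1] flags=0011 PL?T → r3=0xa8
[2] flags=0011 VC?F → skip
[3] flags=0011 → (cmp)
[4] flags=0011 LS?F → skip
[5] flags=0011 VC?F → skip
[6] flags=0011 GT?F → skip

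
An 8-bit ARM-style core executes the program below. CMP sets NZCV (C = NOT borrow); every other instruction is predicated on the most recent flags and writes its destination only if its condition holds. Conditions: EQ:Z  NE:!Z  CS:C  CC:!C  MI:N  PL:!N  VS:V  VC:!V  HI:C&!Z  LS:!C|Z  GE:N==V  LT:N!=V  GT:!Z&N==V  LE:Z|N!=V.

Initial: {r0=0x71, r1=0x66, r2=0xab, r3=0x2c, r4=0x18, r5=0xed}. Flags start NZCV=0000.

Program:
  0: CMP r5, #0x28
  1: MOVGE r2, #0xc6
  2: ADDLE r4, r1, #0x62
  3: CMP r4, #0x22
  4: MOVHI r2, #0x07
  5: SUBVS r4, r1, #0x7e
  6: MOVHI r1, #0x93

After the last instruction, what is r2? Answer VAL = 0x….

VAL = 0x07

[0] flags=1010 → (cmp)
[1] flags=1010 GE?F → skip
[2] flags=1010 LE?T → r4=0xc8
[3] flags=1010 → (cmp)
[4] flags=1010 HI?T → r2=0x07
[5] flags=1010 VS?F → skip
[6] flags=1010 HI?T → r1=0x93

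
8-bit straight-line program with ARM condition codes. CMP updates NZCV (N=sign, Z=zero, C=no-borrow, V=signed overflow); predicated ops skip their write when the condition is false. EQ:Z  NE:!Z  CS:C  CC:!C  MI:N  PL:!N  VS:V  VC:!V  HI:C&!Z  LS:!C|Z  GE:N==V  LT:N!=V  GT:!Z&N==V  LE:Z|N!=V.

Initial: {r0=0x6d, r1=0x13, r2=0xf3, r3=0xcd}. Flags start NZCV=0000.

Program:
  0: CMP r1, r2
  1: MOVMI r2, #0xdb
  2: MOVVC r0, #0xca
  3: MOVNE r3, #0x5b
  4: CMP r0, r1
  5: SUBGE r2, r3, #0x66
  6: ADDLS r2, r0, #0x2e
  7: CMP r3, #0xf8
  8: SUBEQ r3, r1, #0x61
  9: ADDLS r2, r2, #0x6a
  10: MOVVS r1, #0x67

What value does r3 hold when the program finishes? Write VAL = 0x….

VAL = 0x5b

0: ✓ CMP  NZCV=0000
1: · MOVMI
2: ✓ MOVVC  r0←0xca
3: ✓ MOVNE  r3←0x5b
4: ✓ CMP  NZCV=1010
5: · SUBGE
6: · ADDLS
7: ✓ CMP  NZCV=0000
8: · SUBEQ
9: ✓ ADDLS  r2←0x5d
10: · MOVVS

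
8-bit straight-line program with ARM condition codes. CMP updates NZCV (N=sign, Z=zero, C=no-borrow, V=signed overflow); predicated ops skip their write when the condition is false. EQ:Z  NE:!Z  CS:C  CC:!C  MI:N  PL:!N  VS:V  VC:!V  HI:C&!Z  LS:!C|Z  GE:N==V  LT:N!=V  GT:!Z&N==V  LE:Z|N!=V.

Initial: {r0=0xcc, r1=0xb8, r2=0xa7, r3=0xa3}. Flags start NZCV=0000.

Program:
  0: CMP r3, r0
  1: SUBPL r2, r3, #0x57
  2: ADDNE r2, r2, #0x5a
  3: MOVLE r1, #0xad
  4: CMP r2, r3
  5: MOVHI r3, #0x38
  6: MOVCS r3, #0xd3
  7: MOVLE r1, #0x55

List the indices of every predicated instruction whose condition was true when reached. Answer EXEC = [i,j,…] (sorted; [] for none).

0: ✓ CMP  NZCV=1000
1: · SUBPL
2: ✓ ADDNE  r2←0x01
3: ✓ MOVLE  r1←0xad
4: ✓ CMP  NZCV=0000
5: · MOVHI
6: · MOVCS
7: · MOVLE

EXEC = [2,3]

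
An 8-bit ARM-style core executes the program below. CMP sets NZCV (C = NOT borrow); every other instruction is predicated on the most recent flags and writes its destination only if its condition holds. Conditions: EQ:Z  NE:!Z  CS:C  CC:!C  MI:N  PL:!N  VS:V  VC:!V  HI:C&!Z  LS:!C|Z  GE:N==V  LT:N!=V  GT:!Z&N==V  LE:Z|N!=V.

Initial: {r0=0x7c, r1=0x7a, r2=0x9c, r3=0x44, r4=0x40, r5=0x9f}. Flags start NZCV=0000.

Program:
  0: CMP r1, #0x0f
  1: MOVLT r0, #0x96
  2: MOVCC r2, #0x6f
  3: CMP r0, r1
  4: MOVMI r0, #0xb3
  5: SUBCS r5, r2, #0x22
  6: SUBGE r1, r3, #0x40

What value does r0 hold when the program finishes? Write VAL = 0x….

[0] flags=0010 → (cmp)
[1] flags=0010 LT?F → skip
[2] flags=0010 CC?F → skip
[3] flags=0010 → (cmp)
[4] flags=0010 MI?F → skip
[5] flags=0010 CS?T → r5=0x7a
[6] flags=0010 GE?T → r1=0x04

VAL = 0x7c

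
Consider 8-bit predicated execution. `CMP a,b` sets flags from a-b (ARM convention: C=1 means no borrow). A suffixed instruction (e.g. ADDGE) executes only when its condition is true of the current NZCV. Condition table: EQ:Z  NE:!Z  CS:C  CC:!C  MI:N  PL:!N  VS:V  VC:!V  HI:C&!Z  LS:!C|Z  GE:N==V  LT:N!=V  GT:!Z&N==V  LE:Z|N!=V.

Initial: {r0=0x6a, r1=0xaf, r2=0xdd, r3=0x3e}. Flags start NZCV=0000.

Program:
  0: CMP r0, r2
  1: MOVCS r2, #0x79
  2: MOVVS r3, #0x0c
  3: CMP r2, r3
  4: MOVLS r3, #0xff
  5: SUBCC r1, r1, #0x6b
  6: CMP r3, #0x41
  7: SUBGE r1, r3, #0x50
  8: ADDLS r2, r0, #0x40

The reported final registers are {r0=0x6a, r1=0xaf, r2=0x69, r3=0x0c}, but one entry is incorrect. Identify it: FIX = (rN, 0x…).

FIX = (r2, 0xaa)

0: ✓ CMP  NZCV=1001
1: · MOVCS
2: ✓ MOVVS  r3←0x0c
3: ✓ CMP  NZCV=1010
4: · MOVLS
5: · SUBCC
6: ✓ CMP  NZCV=1000
7: · SUBGE
8: ✓ ADDLS  r2←0xaa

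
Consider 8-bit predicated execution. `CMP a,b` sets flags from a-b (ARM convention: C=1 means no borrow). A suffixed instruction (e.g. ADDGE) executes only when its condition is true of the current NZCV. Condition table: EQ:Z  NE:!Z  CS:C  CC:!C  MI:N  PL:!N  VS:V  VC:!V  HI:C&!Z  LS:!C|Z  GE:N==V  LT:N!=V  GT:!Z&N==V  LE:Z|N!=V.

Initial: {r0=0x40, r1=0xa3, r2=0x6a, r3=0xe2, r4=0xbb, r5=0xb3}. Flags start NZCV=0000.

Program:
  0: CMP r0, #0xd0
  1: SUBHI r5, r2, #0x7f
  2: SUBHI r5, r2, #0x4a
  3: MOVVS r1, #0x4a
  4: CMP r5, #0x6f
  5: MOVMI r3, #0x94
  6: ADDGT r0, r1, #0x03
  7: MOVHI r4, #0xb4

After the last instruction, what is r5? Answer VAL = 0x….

0: ✓ CMP  NZCV=0000
1: · SUBHI
2: · SUBHI
3: · MOVVS
4: ✓ CMP  NZCV=0011
5: · MOVMI
6: · ADDGT
7: ✓ MOVHI  r4←0xb4

VAL = 0xb3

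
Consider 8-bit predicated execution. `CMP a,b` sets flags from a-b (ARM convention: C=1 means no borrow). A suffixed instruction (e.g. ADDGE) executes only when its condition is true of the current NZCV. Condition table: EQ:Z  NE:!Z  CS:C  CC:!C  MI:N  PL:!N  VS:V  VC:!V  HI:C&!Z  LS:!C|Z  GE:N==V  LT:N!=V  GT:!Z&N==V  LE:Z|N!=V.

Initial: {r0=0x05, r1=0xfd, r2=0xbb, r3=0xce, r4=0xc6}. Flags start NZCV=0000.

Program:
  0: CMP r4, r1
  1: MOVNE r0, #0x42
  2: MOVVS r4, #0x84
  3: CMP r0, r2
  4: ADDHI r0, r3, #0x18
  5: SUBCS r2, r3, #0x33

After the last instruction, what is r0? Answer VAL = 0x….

VAL = 0x42

[0] flags=1000 → (cmp)
[1] flags=1000 NE?T → r0=0x42
[2] flags=1000 VS?F → skip
[3] flags=1001 → (cmp)
[4] flags=1001 HI?F → skip
[5] flags=1001 CS?F → skip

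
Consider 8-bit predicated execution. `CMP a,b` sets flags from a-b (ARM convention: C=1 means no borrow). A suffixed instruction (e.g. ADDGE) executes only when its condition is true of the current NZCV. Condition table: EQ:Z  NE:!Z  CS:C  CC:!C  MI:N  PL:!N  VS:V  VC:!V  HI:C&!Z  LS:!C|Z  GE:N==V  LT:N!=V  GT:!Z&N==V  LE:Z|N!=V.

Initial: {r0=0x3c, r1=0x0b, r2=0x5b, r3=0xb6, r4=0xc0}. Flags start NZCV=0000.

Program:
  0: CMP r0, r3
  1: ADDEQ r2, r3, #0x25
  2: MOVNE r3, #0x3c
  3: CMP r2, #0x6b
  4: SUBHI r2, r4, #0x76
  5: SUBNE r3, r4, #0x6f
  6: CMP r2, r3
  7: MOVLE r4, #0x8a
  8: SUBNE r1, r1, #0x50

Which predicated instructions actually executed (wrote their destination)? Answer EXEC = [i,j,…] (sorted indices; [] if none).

EXEC = [2,5,8]

[0] flags=1001 → (cmp)
[1] flags=1001 EQ?F → skip
[2] flags=1001 NE?T → r3=0x3c
[3] flags=1000 → (cmp)
[4] flags=1000 HI?F → skip
[5] flags=1000 NE?T → r3=0x51
[6] flags=0010 → (cmp)
[7] flags=0010 LE?F → skip
[8] flags=0010 NE?T → r1=0xbb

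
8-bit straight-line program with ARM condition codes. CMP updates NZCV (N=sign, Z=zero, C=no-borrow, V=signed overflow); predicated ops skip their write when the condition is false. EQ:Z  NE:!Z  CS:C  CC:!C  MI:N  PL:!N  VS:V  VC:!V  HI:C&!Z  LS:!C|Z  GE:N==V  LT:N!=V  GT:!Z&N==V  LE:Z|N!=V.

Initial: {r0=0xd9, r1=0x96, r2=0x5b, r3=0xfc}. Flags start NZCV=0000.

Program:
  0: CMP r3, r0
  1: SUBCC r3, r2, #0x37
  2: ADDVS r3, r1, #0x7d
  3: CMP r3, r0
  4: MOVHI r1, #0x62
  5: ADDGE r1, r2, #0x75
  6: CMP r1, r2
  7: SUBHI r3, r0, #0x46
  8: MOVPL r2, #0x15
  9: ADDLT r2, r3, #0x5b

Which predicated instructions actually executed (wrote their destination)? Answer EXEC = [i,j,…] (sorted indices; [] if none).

EXEC = [4,5,7,8,9]

[0] flags=0010 → (cmp)
[1] flags=0010 CC?F → skip
[2] flags=0010 VS?F → skip
[3] flags=0010 → (cmp)
[4] flags=0010 HI?T → r1=0x62
[5] flags=0010 GE?T → r1=0xd0
[6] flags=0011 → (cmp)
[7] flags=0011 HI?T → r3=0x93
[8] flags=0011 PL?T → r2=0x15
[9] flags=0011 LT?T → r2=0xee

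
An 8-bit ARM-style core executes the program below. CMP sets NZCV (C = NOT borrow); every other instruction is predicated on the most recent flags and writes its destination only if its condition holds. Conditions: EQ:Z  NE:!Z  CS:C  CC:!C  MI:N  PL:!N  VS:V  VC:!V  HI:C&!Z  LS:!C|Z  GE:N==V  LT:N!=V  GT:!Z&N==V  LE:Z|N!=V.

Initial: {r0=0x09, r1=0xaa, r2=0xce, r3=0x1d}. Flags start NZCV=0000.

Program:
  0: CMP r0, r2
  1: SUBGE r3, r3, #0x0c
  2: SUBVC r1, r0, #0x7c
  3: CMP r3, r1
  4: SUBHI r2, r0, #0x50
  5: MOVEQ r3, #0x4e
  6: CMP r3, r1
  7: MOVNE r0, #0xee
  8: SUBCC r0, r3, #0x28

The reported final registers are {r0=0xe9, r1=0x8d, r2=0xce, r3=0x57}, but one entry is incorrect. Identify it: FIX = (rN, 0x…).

0: ✓ CMP  NZCV=0000
1: ✓ SUBGE  r3←0x11
2: ✓ SUBVC  r1←0x8d
3: ✓ CMP  NZCV=1001
4: · SUBHI
5: · MOVEQ
6: ✓ CMP  NZCV=1001
7: ✓ MOVNE  r0←0xee
8: ✓ SUBCC  r0←0xe9

FIX = (r3, 0x11)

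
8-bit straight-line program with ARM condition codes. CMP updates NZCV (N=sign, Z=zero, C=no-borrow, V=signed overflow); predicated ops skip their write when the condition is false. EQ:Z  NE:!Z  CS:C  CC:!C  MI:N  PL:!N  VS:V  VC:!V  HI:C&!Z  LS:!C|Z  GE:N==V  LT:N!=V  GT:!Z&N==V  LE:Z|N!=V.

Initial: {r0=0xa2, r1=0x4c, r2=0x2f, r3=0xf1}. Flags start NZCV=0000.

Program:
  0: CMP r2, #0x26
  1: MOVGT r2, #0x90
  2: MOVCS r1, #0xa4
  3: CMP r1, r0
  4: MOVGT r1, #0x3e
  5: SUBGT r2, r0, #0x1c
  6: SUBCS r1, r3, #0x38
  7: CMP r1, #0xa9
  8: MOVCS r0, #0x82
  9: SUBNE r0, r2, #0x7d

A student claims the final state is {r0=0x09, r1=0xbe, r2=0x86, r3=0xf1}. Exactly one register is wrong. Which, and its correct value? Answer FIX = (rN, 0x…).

[0] flags=0010 → (cmp)
[1] flags=0010 GT?T → r2=0x90
[2] flags=0010 CS?T → r1=0xa4
[3] flags=0010 → (cmp)
[4] flags=0010 GT?T → r1=0x3e
[5] flags=0010 GT?T → r2=0x86
[6] flags=0010 CS?T → r1=0xb9
[7] flags=0010 → (cmp)
[8] flags=0010 CS?T → r0=0x82
[9] flags=0010 NE?T → r0=0x09

FIX = (r1, 0xb9)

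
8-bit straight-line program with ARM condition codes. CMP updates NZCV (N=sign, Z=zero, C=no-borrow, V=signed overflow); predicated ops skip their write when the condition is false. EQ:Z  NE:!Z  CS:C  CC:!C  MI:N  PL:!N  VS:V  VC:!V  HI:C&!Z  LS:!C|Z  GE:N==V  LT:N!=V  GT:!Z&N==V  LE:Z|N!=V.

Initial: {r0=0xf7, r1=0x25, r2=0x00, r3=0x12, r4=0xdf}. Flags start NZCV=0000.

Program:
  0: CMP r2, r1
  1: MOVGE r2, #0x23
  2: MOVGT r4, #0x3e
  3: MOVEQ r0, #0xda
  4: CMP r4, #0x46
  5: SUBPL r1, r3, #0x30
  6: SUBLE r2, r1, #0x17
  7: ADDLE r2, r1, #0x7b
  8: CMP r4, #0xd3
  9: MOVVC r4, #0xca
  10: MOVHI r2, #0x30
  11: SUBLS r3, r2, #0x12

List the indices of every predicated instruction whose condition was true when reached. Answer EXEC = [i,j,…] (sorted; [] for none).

EXEC = [6,7,9,10]

[0] flags=1000 → (cmp)
[1] flags=1000 GE?F → skip
[2] flags=1000 GT?F → skip
[3] flags=1000 EQ?F → skip
[4] flags=1010 → (cmp)
[5] flags=1010 PL?F → skip
[6] flags=1010 LE?T → r2=0x0e
[7] flags=1010 LE?T → r2=0xa0
[8] flags=0010 → (cmp)
[9] flags=0010 VC?T → r4=0xca
[10] flags=0010 HI?T → r2=0x30
[11] flags=0010 LS?F → skip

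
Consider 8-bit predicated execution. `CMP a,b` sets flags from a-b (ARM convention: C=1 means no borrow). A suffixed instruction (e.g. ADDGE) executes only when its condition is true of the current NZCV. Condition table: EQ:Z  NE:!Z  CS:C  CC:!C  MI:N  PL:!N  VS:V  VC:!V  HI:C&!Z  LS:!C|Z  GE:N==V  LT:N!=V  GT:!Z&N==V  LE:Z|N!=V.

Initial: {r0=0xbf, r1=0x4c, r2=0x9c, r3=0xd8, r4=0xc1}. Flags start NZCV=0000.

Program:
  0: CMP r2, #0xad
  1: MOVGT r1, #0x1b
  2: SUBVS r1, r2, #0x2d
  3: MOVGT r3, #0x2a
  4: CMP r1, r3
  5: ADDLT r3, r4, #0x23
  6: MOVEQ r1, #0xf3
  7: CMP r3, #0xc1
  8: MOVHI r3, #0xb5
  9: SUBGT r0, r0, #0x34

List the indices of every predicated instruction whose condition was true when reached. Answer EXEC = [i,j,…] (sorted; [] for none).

0: ✓ CMP  NZCV=1000
1: · MOVGT
2: · SUBVS
3: · MOVGT
4: ✓ CMP  NZCV=0000
5: · ADDLT
6: · MOVEQ
7: ✓ CMP  NZCV=0010
8: ✓ MOVHI  r3←0xb5
9: ✓ SUBGT  r0←0x8b

EXEC = [8,9]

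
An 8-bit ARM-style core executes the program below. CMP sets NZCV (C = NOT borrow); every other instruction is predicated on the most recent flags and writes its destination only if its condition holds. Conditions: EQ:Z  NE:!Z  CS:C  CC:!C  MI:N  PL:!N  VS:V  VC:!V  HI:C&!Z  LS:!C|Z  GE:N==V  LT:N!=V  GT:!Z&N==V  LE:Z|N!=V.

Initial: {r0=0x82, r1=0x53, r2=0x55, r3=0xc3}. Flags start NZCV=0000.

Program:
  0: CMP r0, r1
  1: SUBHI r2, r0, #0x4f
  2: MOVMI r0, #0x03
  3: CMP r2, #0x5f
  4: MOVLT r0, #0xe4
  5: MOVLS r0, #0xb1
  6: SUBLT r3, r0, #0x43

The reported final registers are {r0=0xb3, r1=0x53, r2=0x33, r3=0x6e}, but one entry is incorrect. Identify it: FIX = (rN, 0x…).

0: ✓ CMP  NZCV=0011
1: ✓ SUBHI  r2←0x33
2: · MOVMI
3: ✓ CMP  NZCV=1000
4: ✓ MOVLT  r0←0xe4
5: ✓ MOVLS  r0←0xb1
6: ✓ SUBLT  r3←0x6e

FIX = (r0, 0xb1)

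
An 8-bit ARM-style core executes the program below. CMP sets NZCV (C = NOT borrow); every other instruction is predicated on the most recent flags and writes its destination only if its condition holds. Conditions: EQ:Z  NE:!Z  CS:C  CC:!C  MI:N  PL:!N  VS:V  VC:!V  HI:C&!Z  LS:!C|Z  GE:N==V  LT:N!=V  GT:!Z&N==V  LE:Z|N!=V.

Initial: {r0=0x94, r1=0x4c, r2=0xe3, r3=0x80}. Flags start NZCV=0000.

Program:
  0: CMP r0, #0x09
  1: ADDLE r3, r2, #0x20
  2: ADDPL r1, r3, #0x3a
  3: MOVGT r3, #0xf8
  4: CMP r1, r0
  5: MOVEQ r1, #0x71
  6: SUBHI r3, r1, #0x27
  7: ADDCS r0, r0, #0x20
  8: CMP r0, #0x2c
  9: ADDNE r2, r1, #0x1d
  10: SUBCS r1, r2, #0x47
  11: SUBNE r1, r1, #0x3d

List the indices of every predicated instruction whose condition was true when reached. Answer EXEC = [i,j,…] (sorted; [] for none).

EXEC = [1,9,10,11]

[0] flags=1010 → (cmp)
[1] flags=1010 LE?T → r3=0x03
[2] flags=1010 PL?F → skip
[3] flags=1010 GT?F → skip
[4] flags=1001 → (cmp)
[5] flags=1001 EQ?F → skip
[6] flags=1001 HI?F → skip
[7] flags=1001 CS?F → skip
[8] flags=0011 → (cmp)
[9] flags=0011 NE?T → r2=0x69
[10] flags=0011 CS?T → r1=0x22
[11] flags=0011 NE?T → r1=0xe5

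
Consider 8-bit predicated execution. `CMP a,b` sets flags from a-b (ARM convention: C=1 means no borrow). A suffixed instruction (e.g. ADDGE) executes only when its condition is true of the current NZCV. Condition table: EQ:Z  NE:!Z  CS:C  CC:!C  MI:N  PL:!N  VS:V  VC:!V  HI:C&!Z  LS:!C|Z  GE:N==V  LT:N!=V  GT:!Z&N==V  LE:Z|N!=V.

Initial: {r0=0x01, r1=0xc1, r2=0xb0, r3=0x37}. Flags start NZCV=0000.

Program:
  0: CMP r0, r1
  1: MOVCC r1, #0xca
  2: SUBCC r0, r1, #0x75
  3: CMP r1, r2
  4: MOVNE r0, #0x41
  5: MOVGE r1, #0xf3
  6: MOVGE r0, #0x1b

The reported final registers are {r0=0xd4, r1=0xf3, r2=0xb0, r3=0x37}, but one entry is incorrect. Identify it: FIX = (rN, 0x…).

FIX = (r0, 0x1b)

0: ✓ CMP  NZCV=0000
1: ✓ MOVCC  r1←0xca
2: ✓ SUBCC  r0←0x55
3: ✓ CMP  NZCV=0010
4: ✓ MOVNE  r0←0x41
5: ✓ MOVGE  r1←0xf3
6: ✓ MOVGE  r0←0x1b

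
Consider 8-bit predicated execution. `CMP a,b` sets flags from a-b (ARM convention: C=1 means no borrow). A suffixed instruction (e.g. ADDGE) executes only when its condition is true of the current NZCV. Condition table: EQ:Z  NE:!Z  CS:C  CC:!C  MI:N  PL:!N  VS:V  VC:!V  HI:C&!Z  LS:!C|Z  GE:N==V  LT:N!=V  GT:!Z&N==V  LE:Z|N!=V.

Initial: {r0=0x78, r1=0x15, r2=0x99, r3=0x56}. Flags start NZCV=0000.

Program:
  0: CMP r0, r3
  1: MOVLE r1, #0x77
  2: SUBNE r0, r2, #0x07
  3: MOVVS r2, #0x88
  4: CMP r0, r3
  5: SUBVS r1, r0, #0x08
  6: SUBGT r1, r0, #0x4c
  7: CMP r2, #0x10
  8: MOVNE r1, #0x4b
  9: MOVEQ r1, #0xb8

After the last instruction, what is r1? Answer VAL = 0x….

0: ✓ CMP  NZCV=0010
1: · MOVLE
2: ✓ SUBNE  r0←0x92
3: · MOVVS
4: ✓ CMP  NZCV=0011
5: ✓ SUBVS  r1←0x8a
6: · SUBGT
7: ✓ CMP  NZCV=1010
8: ✓ MOVNE  r1←0x4b
9: · MOVEQ

VAL = 0x4b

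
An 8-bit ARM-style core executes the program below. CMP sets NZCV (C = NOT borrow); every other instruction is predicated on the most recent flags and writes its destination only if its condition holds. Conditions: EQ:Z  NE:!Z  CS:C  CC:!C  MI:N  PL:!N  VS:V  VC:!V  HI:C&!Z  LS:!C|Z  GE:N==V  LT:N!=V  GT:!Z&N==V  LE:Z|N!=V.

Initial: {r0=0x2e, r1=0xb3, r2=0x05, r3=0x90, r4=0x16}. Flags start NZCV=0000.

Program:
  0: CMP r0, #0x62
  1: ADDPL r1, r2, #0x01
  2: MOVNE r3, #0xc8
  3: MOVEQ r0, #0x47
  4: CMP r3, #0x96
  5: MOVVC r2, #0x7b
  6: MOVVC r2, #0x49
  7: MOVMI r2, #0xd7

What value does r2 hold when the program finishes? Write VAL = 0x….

VAL = 0x49

0: ✓ CMP  NZCV=1000
1: · ADDPL
2: ✓ MOVNE  r3←0xc8
3: · MOVEQ
4: ✓ CMP  NZCV=0010
5: ✓ MOVVC  r2←0x7b
6: ✓ MOVVC  r2←0x49
7: · MOVMI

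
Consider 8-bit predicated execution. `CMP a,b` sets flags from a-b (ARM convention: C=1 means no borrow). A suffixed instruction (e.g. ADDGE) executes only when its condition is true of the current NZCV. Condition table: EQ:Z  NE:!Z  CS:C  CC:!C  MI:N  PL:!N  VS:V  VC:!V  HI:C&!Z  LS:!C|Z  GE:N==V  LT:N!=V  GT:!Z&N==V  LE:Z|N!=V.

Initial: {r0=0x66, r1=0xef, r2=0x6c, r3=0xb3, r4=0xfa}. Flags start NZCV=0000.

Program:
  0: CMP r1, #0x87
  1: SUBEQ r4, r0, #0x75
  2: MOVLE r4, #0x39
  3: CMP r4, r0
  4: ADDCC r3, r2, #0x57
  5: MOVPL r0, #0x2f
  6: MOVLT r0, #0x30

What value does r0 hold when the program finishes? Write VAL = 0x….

VAL = 0x30

0: ✓ CMP  NZCV=0010
1: · SUBEQ
2: · MOVLE
3: ✓ CMP  NZCV=1010
4: · ADDCC
5: · MOVPL
6: ✓ MOVLT  r0←0x30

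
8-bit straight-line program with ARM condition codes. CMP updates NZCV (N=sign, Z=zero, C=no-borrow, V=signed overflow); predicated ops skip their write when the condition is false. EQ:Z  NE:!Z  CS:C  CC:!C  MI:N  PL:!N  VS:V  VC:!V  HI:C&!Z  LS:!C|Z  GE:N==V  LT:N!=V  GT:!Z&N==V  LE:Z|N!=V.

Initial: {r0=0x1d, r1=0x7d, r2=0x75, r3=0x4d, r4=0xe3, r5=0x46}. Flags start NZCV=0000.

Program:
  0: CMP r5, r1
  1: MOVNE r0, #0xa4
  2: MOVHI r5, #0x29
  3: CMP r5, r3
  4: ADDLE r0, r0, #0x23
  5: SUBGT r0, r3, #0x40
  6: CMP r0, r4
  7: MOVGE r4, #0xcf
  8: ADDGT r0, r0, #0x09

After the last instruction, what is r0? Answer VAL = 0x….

VAL = 0xc7

0: ✓ CMP  NZCV=1000
1: ✓ MOVNE  r0←0xa4
2: · MOVHI
3: ✓ CMP  NZCV=1000
4: ✓ ADDLE  r0←0xc7
5: · SUBGT
6: ✓ CMP  NZCV=1000
7: · MOVGE
8: · ADDGT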